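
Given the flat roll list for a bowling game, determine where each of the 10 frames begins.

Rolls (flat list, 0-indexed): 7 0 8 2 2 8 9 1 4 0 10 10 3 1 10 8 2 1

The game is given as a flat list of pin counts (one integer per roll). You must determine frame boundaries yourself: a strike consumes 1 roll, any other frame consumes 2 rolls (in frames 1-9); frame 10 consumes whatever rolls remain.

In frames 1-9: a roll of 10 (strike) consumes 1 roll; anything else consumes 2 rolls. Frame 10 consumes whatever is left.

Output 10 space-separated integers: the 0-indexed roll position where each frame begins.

Answer: 0 2 4 6 8 10 11 12 14 15

Derivation:
Frame 1 starts at roll index 0: rolls=7,0 (sum=7), consumes 2 rolls
Frame 2 starts at roll index 2: rolls=8,2 (sum=10), consumes 2 rolls
Frame 3 starts at roll index 4: rolls=2,8 (sum=10), consumes 2 rolls
Frame 4 starts at roll index 6: rolls=9,1 (sum=10), consumes 2 rolls
Frame 5 starts at roll index 8: rolls=4,0 (sum=4), consumes 2 rolls
Frame 6 starts at roll index 10: roll=10 (strike), consumes 1 roll
Frame 7 starts at roll index 11: roll=10 (strike), consumes 1 roll
Frame 8 starts at roll index 12: rolls=3,1 (sum=4), consumes 2 rolls
Frame 9 starts at roll index 14: roll=10 (strike), consumes 1 roll
Frame 10 starts at roll index 15: 3 remaining rolls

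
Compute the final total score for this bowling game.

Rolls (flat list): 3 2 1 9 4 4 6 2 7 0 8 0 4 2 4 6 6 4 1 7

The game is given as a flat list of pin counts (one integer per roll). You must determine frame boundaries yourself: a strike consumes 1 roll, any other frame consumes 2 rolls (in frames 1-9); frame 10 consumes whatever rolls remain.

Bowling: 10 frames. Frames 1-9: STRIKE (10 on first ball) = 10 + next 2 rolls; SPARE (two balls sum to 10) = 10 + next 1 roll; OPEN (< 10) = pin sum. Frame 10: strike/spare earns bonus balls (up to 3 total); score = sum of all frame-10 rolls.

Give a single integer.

Frame 1: OPEN (3+2=5). Cumulative: 5
Frame 2: SPARE (1+9=10). 10 + next roll (4) = 14. Cumulative: 19
Frame 3: OPEN (4+4=8). Cumulative: 27
Frame 4: OPEN (6+2=8). Cumulative: 35
Frame 5: OPEN (7+0=7). Cumulative: 42
Frame 6: OPEN (8+0=8). Cumulative: 50
Frame 7: OPEN (4+2=6). Cumulative: 56
Frame 8: SPARE (4+6=10). 10 + next roll (6) = 16. Cumulative: 72
Frame 9: SPARE (6+4=10). 10 + next roll (1) = 11. Cumulative: 83
Frame 10: OPEN. Sum of all frame-10 rolls (1+7) = 8. Cumulative: 91

Answer: 91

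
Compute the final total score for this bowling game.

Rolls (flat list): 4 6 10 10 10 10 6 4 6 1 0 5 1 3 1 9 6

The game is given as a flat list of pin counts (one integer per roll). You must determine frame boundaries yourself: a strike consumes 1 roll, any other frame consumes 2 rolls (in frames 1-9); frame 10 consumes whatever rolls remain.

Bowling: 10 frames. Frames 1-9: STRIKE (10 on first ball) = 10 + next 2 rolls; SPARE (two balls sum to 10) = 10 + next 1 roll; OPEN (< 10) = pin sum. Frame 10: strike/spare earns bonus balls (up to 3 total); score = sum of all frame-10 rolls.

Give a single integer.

Answer: 174

Derivation:
Frame 1: SPARE (4+6=10). 10 + next roll (10) = 20. Cumulative: 20
Frame 2: STRIKE. 10 + next two rolls (10+10) = 30. Cumulative: 50
Frame 3: STRIKE. 10 + next two rolls (10+10) = 30. Cumulative: 80
Frame 4: STRIKE. 10 + next two rolls (10+6) = 26. Cumulative: 106
Frame 5: STRIKE. 10 + next two rolls (6+4) = 20. Cumulative: 126
Frame 6: SPARE (6+4=10). 10 + next roll (6) = 16. Cumulative: 142
Frame 7: OPEN (6+1=7). Cumulative: 149
Frame 8: OPEN (0+5=5). Cumulative: 154
Frame 9: OPEN (1+3=4). Cumulative: 158
Frame 10: SPARE. Sum of all frame-10 rolls (1+9+6) = 16. Cumulative: 174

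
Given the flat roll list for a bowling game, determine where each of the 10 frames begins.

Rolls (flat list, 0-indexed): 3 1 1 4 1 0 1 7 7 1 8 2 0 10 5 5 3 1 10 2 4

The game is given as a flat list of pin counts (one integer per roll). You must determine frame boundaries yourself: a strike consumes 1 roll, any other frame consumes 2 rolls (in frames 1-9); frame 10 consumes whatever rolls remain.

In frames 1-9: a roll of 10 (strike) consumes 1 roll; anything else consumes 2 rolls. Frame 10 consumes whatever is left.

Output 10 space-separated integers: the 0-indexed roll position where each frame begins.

Frame 1 starts at roll index 0: rolls=3,1 (sum=4), consumes 2 rolls
Frame 2 starts at roll index 2: rolls=1,4 (sum=5), consumes 2 rolls
Frame 3 starts at roll index 4: rolls=1,0 (sum=1), consumes 2 rolls
Frame 4 starts at roll index 6: rolls=1,7 (sum=8), consumes 2 rolls
Frame 5 starts at roll index 8: rolls=7,1 (sum=8), consumes 2 rolls
Frame 6 starts at roll index 10: rolls=8,2 (sum=10), consumes 2 rolls
Frame 7 starts at roll index 12: rolls=0,10 (sum=10), consumes 2 rolls
Frame 8 starts at roll index 14: rolls=5,5 (sum=10), consumes 2 rolls
Frame 9 starts at roll index 16: rolls=3,1 (sum=4), consumes 2 rolls
Frame 10 starts at roll index 18: 3 remaining rolls

Answer: 0 2 4 6 8 10 12 14 16 18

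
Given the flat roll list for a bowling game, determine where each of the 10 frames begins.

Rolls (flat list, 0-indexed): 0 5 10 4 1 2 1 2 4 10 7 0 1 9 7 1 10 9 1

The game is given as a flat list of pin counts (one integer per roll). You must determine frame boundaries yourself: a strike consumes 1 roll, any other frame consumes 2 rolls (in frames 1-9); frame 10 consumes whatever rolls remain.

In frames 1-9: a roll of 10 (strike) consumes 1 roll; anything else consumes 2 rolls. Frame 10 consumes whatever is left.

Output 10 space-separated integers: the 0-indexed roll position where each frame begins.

Frame 1 starts at roll index 0: rolls=0,5 (sum=5), consumes 2 rolls
Frame 2 starts at roll index 2: roll=10 (strike), consumes 1 roll
Frame 3 starts at roll index 3: rolls=4,1 (sum=5), consumes 2 rolls
Frame 4 starts at roll index 5: rolls=2,1 (sum=3), consumes 2 rolls
Frame 5 starts at roll index 7: rolls=2,4 (sum=6), consumes 2 rolls
Frame 6 starts at roll index 9: roll=10 (strike), consumes 1 roll
Frame 7 starts at roll index 10: rolls=7,0 (sum=7), consumes 2 rolls
Frame 8 starts at roll index 12: rolls=1,9 (sum=10), consumes 2 rolls
Frame 9 starts at roll index 14: rolls=7,1 (sum=8), consumes 2 rolls
Frame 10 starts at roll index 16: 3 remaining rolls

Answer: 0 2 3 5 7 9 10 12 14 16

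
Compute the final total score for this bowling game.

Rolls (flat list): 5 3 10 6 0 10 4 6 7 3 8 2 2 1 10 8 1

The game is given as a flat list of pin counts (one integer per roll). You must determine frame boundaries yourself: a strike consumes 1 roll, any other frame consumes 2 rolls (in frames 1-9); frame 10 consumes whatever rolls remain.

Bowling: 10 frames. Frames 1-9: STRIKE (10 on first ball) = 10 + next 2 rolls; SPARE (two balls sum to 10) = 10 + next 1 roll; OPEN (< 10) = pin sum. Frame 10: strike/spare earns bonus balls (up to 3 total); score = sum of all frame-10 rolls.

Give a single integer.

Answer: 128

Derivation:
Frame 1: OPEN (5+3=8). Cumulative: 8
Frame 2: STRIKE. 10 + next two rolls (6+0) = 16. Cumulative: 24
Frame 3: OPEN (6+0=6). Cumulative: 30
Frame 4: STRIKE. 10 + next two rolls (4+6) = 20. Cumulative: 50
Frame 5: SPARE (4+6=10). 10 + next roll (7) = 17. Cumulative: 67
Frame 6: SPARE (7+3=10). 10 + next roll (8) = 18. Cumulative: 85
Frame 7: SPARE (8+2=10). 10 + next roll (2) = 12. Cumulative: 97
Frame 8: OPEN (2+1=3). Cumulative: 100
Frame 9: STRIKE. 10 + next two rolls (8+1) = 19. Cumulative: 119
Frame 10: OPEN. Sum of all frame-10 rolls (8+1) = 9. Cumulative: 128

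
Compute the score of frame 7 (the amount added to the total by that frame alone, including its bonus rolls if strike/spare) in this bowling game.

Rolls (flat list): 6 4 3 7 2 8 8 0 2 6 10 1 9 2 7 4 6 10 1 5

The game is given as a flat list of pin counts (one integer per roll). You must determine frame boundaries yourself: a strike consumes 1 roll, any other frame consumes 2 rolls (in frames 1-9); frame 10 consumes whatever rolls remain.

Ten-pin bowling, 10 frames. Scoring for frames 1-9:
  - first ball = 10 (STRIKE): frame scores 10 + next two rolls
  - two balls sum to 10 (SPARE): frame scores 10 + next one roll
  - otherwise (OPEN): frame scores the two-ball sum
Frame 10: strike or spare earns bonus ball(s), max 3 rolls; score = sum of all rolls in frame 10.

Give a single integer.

Answer: 12

Derivation:
Frame 1: SPARE (6+4=10). 10 + next roll (3) = 13. Cumulative: 13
Frame 2: SPARE (3+7=10). 10 + next roll (2) = 12. Cumulative: 25
Frame 3: SPARE (2+8=10). 10 + next roll (8) = 18. Cumulative: 43
Frame 4: OPEN (8+0=8). Cumulative: 51
Frame 5: OPEN (2+6=8). Cumulative: 59
Frame 6: STRIKE. 10 + next two rolls (1+9) = 20. Cumulative: 79
Frame 7: SPARE (1+9=10). 10 + next roll (2) = 12. Cumulative: 91
Frame 8: OPEN (2+7=9). Cumulative: 100
Frame 9: SPARE (4+6=10). 10 + next roll (10) = 20. Cumulative: 120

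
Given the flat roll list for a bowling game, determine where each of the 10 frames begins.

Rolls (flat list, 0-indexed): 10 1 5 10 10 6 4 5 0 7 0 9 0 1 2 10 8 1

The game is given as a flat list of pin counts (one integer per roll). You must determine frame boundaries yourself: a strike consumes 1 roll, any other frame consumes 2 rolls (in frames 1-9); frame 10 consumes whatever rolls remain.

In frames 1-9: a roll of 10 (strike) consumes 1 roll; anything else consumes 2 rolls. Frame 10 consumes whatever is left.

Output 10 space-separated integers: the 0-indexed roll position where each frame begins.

Answer: 0 1 3 4 5 7 9 11 13 15

Derivation:
Frame 1 starts at roll index 0: roll=10 (strike), consumes 1 roll
Frame 2 starts at roll index 1: rolls=1,5 (sum=6), consumes 2 rolls
Frame 3 starts at roll index 3: roll=10 (strike), consumes 1 roll
Frame 4 starts at roll index 4: roll=10 (strike), consumes 1 roll
Frame 5 starts at roll index 5: rolls=6,4 (sum=10), consumes 2 rolls
Frame 6 starts at roll index 7: rolls=5,0 (sum=5), consumes 2 rolls
Frame 7 starts at roll index 9: rolls=7,0 (sum=7), consumes 2 rolls
Frame 8 starts at roll index 11: rolls=9,0 (sum=9), consumes 2 rolls
Frame 9 starts at roll index 13: rolls=1,2 (sum=3), consumes 2 rolls
Frame 10 starts at roll index 15: 3 remaining rolls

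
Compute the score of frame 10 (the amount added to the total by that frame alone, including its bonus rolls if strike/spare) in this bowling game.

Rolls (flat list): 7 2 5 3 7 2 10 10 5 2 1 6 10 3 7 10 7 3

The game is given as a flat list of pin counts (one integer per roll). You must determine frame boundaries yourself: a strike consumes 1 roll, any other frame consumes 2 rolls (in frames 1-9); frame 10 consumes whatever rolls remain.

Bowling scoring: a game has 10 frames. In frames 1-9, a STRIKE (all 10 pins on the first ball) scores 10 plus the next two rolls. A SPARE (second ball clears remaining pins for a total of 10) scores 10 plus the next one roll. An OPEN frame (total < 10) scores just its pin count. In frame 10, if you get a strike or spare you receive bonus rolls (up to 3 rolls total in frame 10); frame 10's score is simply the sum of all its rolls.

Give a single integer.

Frame 1: OPEN (7+2=9). Cumulative: 9
Frame 2: OPEN (5+3=8). Cumulative: 17
Frame 3: OPEN (7+2=9). Cumulative: 26
Frame 4: STRIKE. 10 + next two rolls (10+5) = 25. Cumulative: 51
Frame 5: STRIKE. 10 + next two rolls (5+2) = 17. Cumulative: 68
Frame 6: OPEN (5+2=7). Cumulative: 75
Frame 7: OPEN (1+6=7). Cumulative: 82
Frame 8: STRIKE. 10 + next two rolls (3+7) = 20. Cumulative: 102
Frame 9: SPARE (3+7=10). 10 + next roll (10) = 20. Cumulative: 122
Frame 10: STRIKE. Sum of all frame-10 rolls (10+7+3) = 20. Cumulative: 142

Answer: 20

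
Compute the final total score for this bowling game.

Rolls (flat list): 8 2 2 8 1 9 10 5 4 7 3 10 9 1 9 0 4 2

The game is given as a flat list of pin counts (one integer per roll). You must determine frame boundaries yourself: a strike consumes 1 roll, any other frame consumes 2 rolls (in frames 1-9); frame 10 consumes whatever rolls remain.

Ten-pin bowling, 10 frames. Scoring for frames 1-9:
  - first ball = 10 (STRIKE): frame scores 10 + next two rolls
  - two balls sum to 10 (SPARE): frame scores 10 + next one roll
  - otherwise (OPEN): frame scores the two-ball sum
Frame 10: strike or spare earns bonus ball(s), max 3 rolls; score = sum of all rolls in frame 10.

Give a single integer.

Answer: 145

Derivation:
Frame 1: SPARE (8+2=10). 10 + next roll (2) = 12. Cumulative: 12
Frame 2: SPARE (2+8=10). 10 + next roll (1) = 11. Cumulative: 23
Frame 3: SPARE (1+9=10). 10 + next roll (10) = 20. Cumulative: 43
Frame 4: STRIKE. 10 + next two rolls (5+4) = 19. Cumulative: 62
Frame 5: OPEN (5+4=9). Cumulative: 71
Frame 6: SPARE (7+3=10). 10 + next roll (10) = 20. Cumulative: 91
Frame 7: STRIKE. 10 + next two rolls (9+1) = 20. Cumulative: 111
Frame 8: SPARE (9+1=10). 10 + next roll (9) = 19. Cumulative: 130
Frame 9: OPEN (9+0=9). Cumulative: 139
Frame 10: OPEN. Sum of all frame-10 rolls (4+2) = 6. Cumulative: 145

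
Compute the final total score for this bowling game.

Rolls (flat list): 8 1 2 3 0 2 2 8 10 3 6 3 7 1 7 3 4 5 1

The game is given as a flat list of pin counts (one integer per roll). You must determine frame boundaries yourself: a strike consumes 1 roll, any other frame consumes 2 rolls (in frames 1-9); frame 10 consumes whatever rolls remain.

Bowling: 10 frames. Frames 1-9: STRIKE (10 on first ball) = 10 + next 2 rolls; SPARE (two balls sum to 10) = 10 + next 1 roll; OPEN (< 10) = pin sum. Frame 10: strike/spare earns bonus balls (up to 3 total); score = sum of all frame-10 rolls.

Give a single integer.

Frame 1: OPEN (8+1=9). Cumulative: 9
Frame 2: OPEN (2+3=5). Cumulative: 14
Frame 3: OPEN (0+2=2). Cumulative: 16
Frame 4: SPARE (2+8=10). 10 + next roll (10) = 20. Cumulative: 36
Frame 5: STRIKE. 10 + next two rolls (3+6) = 19. Cumulative: 55
Frame 6: OPEN (3+6=9). Cumulative: 64
Frame 7: SPARE (3+7=10). 10 + next roll (1) = 11. Cumulative: 75
Frame 8: OPEN (1+7=8). Cumulative: 83
Frame 9: OPEN (3+4=7). Cumulative: 90
Frame 10: OPEN. Sum of all frame-10 rolls (5+1) = 6. Cumulative: 96

Answer: 96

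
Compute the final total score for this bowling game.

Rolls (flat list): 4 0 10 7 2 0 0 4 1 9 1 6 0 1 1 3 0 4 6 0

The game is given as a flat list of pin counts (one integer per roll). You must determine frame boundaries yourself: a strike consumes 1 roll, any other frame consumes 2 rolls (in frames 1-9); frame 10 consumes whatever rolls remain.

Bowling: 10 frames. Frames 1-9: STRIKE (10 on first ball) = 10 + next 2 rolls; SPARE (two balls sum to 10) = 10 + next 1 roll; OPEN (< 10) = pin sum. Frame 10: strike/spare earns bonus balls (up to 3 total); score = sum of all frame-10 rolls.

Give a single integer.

Frame 1: OPEN (4+0=4). Cumulative: 4
Frame 2: STRIKE. 10 + next two rolls (7+2) = 19. Cumulative: 23
Frame 3: OPEN (7+2=9). Cumulative: 32
Frame 4: OPEN (0+0=0). Cumulative: 32
Frame 5: OPEN (4+1=5). Cumulative: 37
Frame 6: SPARE (9+1=10). 10 + next roll (6) = 16. Cumulative: 53
Frame 7: OPEN (6+0=6). Cumulative: 59
Frame 8: OPEN (1+1=2). Cumulative: 61
Frame 9: OPEN (3+0=3). Cumulative: 64
Frame 10: SPARE. Sum of all frame-10 rolls (4+6+0) = 10. Cumulative: 74

Answer: 74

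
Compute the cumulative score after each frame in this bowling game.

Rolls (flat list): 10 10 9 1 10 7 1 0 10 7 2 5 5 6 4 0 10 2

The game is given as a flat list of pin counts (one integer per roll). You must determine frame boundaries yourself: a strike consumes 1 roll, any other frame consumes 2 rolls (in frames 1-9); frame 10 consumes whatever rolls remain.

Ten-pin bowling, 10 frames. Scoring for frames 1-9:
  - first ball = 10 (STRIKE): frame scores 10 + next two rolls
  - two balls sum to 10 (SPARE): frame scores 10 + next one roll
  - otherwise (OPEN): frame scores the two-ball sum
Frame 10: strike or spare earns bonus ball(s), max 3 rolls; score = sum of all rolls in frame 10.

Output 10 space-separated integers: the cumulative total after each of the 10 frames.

Frame 1: STRIKE. 10 + next two rolls (10+9) = 29. Cumulative: 29
Frame 2: STRIKE. 10 + next two rolls (9+1) = 20. Cumulative: 49
Frame 3: SPARE (9+1=10). 10 + next roll (10) = 20. Cumulative: 69
Frame 4: STRIKE. 10 + next two rolls (7+1) = 18. Cumulative: 87
Frame 5: OPEN (7+1=8). Cumulative: 95
Frame 6: SPARE (0+10=10). 10 + next roll (7) = 17. Cumulative: 112
Frame 7: OPEN (7+2=9). Cumulative: 121
Frame 8: SPARE (5+5=10). 10 + next roll (6) = 16. Cumulative: 137
Frame 9: SPARE (6+4=10). 10 + next roll (0) = 10. Cumulative: 147
Frame 10: SPARE. Sum of all frame-10 rolls (0+10+2) = 12. Cumulative: 159

Answer: 29 49 69 87 95 112 121 137 147 159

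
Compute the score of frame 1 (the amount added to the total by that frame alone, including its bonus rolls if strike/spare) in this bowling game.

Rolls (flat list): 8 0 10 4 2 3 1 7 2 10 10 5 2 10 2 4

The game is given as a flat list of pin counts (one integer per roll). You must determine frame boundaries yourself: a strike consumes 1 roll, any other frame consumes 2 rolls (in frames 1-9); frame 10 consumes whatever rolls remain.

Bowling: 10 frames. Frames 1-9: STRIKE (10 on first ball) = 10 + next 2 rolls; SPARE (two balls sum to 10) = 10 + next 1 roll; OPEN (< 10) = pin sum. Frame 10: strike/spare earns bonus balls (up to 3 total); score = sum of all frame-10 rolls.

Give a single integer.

Answer: 8

Derivation:
Frame 1: OPEN (8+0=8). Cumulative: 8
Frame 2: STRIKE. 10 + next two rolls (4+2) = 16. Cumulative: 24
Frame 3: OPEN (4+2=6). Cumulative: 30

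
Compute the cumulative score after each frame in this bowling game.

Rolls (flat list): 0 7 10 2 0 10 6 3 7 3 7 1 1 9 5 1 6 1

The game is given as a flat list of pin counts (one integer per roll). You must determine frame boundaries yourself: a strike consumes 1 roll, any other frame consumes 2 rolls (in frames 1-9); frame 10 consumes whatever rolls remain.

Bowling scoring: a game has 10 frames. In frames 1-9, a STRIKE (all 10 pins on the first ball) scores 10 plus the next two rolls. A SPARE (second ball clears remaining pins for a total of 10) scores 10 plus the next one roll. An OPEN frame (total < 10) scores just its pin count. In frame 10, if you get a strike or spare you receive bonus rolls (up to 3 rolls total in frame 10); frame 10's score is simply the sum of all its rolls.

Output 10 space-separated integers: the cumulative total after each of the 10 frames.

Frame 1: OPEN (0+7=7). Cumulative: 7
Frame 2: STRIKE. 10 + next two rolls (2+0) = 12. Cumulative: 19
Frame 3: OPEN (2+0=2). Cumulative: 21
Frame 4: STRIKE. 10 + next two rolls (6+3) = 19. Cumulative: 40
Frame 5: OPEN (6+3=9). Cumulative: 49
Frame 6: SPARE (7+3=10). 10 + next roll (7) = 17. Cumulative: 66
Frame 7: OPEN (7+1=8). Cumulative: 74
Frame 8: SPARE (1+9=10). 10 + next roll (5) = 15. Cumulative: 89
Frame 9: OPEN (5+1=6). Cumulative: 95
Frame 10: OPEN. Sum of all frame-10 rolls (6+1) = 7. Cumulative: 102

Answer: 7 19 21 40 49 66 74 89 95 102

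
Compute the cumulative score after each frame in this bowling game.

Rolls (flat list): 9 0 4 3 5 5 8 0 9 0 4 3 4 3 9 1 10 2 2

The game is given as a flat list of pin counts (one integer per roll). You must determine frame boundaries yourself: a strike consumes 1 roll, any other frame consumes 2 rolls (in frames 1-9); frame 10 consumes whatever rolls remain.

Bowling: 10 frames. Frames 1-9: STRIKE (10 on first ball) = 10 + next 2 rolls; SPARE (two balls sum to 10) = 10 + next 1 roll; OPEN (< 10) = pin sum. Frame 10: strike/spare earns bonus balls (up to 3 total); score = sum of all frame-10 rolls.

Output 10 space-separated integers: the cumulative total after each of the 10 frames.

Answer: 9 16 34 42 51 58 65 85 99 103

Derivation:
Frame 1: OPEN (9+0=9). Cumulative: 9
Frame 2: OPEN (4+3=7). Cumulative: 16
Frame 3: SPARE (5+5=10). 10 + next roll (8) = 18. Cumulative: 34
Frame 4: OPEN (8+0=8). Cumulative: 42
Frame 5: OPEN (9+0=9). Cumulative: 51
Frame 6: OPEN (4+3=7). Cumulative: 58
Frame 7: OPEN (4+3=7). Cumulative: 65
Frame 8: SPARE (9+1=10). 10 + next roll (10) = 20. Cumulative: 85
Frame 9: STRIKE. 10 + next two rolls (2+2) = 14. Cumulative: 99
Frame 10: OPEN. Sum of all frame-10 rolls (2+2) = 4. Cumulative: 103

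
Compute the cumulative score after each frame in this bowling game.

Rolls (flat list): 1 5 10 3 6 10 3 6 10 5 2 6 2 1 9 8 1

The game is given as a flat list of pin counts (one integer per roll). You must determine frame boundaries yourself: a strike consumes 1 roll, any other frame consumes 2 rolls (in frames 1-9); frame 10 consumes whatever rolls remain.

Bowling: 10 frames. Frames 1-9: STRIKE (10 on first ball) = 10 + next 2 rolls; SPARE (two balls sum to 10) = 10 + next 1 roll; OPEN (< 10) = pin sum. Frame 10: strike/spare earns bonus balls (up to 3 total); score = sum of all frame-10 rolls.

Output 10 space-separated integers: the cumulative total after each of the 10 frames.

Frame 1: OPEN (1+5=6). Cumulative: 6
Frame 2: STRIKE. 10 + next two rolls (3+6) = 19. Cumulative: 25
Frame 3: OPEN (3+6=9). Cumulative: 34
Frame 4: STRIKE. 10 + next two rolls (3+6) = 19. Cumulative: 53
Frame 5: OPEN (3+6=9). Cumulative: 62
Frame 6: STRIKE. 10 + next two rolls (5+2) = 17. Cumulative: 79
Frame 7: OPEN (5+2=7). Cumulative: 86
Frame 8: OPEN (6+2=8). Cumulative: 94
Frame 9: SPARE (1+9=10). 10 + next roll (8) = 18. Cumulative: 112
Frame 10: OPEN. Sum of all frame-10 rolls (8+1) = 9. Cumulative: 121

Answer: 6 25 34 53 62 79 86 94 112 121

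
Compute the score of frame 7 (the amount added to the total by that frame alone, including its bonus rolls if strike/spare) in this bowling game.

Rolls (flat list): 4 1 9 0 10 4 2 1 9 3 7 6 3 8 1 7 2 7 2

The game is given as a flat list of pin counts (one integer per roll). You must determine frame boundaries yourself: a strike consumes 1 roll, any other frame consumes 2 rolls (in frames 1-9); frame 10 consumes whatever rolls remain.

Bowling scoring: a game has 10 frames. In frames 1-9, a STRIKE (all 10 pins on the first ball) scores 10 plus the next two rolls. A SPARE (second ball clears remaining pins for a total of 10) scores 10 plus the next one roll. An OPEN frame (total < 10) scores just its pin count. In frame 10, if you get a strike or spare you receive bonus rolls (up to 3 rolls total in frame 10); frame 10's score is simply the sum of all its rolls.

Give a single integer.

Answer: 9

Derivation:
Frame 1: OPEN (4+1=5). Cumulative: 5
Frame 2: OPEN (9+0=9). Cumulative: 14
Frame 3: STRIKE. 10 + next two rolls (4+2) = 16. Cumulative: 30
Frame 4: OPEN (4+2=6). Cumulative: 36
Frame 5: SPARE (1+9=10). 10 + next roll (3) = 13. Cumulative: 49
Frame 6: SPARE (3+7=10). 10 + next roll (6) = 16. Cumulative: 65
Frame 7: OPEN (6+3=9). Cumulative: 74
Frame 8: OPEN (8+1=9). Cumulative: 83
Frame 9: OPEN (7+2=9). Cumulative: 92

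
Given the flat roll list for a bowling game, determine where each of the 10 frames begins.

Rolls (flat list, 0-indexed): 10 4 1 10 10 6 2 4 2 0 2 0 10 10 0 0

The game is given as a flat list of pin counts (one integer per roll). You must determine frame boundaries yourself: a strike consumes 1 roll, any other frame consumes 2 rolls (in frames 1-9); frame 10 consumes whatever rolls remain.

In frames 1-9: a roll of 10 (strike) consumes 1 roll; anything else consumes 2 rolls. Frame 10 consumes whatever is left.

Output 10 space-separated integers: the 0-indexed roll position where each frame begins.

Frame 1 starts at roll index 0: roll=10 (strike), consumes 1 roll
Frame 2 starts at roll index 1: rolls=4,1 (sum=5), consumes 2 rolls
Frame 3 starts at roll index 3: roll=10 (strike), consumes 1 roll
Frame 4 starts at roll index 4: roll=10 (strike), consumes 1 roll
Frame 5 starts at roll index 5: rolls=6,2 (sum=8), consumes 2 rolls
Frame 6 starts at roll index 7: rolls=4,2 (sum=6), consumes 2 rolls
Frame 7 starts at roll index 9: rolls=0,2 (sum=2), consumes 2 rolls
Frame 8 starts at roll index 11: rolls=0,10 (sum=10), consumes 2 rolls
Frame 9 starts at roll index 13: roll=10 (strike), consumes 1 roll
Frame 10 starts at roll index 14: 2 remaining rolls

Answer: 0 1 3 4 5 7 9 11 13 14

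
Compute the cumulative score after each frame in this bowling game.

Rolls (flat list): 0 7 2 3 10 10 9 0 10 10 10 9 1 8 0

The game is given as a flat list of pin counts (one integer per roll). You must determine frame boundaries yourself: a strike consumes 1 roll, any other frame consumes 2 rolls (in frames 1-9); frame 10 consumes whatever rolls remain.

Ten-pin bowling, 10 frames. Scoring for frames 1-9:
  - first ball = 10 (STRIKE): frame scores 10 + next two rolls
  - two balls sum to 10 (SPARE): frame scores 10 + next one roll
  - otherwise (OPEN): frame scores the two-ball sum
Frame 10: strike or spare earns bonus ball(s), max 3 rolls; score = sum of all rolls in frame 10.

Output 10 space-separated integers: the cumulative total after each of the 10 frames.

Frame 1: OPEN (0+7=7). Cumulative: 7
Frame 2: OPEN (2+3=5). Cumulative: 12
Frame 3: STRIKE. 10 + next two rolls (10+9) = 29. Cumulative: 41
Frame 4: STRIKE. 10 + next two rolls (9+0) = 19. Cumulative: 60
Frame 5: OPEN (9+0=9). Cumulative: 69
Frame 6: STRIKE. 10 + next two rolls (10+10) = 30. Cumulative: 99
Frame 7: STRIKE. 10 + next two rolls (10+9) = 29. Cumulative: 128
Frame 8: STRIKE. 10 + next two rolls (9+1) = 20. Cumulative: 148
Frame 9: SPARE (9+1=10). 10 + next roll (8) = 18. Cumulative: 166
Frame 10: OPEN. Sum of all frame-10 rolls (8+0) = 8. Cumulative: 174

Answer: 7 12 41 60 69 99 128 148 166 174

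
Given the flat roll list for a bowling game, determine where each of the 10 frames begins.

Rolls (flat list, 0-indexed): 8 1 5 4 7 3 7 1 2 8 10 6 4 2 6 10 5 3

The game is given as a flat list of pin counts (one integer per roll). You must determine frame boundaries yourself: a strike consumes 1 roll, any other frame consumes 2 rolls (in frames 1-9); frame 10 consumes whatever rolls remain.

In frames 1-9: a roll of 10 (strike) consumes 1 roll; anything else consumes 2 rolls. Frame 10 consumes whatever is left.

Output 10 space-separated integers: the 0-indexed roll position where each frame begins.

Answer: 0 2 4 6 8 10 11 13 15 16

Derivation:
Frame 1 starts at roll index 0: rolls=8,1 (sum=9), consumes 2 rolls
Frame 2 starts at roll index 2: rolls=5,4 (sum=9), consumes 2 rolls
Frame 3 starts at roll index 4: rolls=7,3 (sum=10), consumes 2 rolls
Frame 4 starts at roll index 6: rolls=7,1 (sum=8), consumes 2 rolls
Frame 5 starts at roll index 8: rolls=2,8 (sum=10), consumes 2 rolls
Frame 6 starts at roll index 10: roll=10 (strike), consumes 1 roll
Frame 7 starts at roll index 11: rolls=6,4 (sum=10), consumes 2 rolls
Frame 8 starts at roll index 13: rolls=2,6 (sum=8), consumes 2 rolls
Frame 9 starts at roll index 15: roll=10 (strike), consumes 1 roll
Frame 10 starts at roll index 16: 2 remaining rolls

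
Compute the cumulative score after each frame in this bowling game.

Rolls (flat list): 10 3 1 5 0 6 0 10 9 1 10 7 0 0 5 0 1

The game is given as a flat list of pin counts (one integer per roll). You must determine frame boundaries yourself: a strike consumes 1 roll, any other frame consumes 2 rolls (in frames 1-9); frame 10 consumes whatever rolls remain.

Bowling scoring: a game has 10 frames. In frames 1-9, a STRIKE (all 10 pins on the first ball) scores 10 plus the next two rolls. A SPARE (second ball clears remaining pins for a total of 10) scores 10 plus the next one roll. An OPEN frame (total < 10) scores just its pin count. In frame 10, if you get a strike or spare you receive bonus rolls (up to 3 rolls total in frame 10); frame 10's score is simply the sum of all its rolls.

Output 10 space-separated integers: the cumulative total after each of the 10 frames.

Frame 1: STRIKE. 10 + next two rolls (3+1) = 14. Cumulative: 14
Frame 2: OPEN (3+1=4). Cumulative: 18
Frame 3: OPEN (5+0=5). Cumulative: 23
Frame 4: OPEN (6+0=6). Cumulative: 29
Frame 5: STRIKE. 10 + next two rolls (9+1) = 20. Cumulative: 49
Frame 6: SPARE (9+1=10). 10 + next roll (10) = 20. Cumulative: 69
Frame 7: STRIKE. 10 + next two rolls (7+0) = 17. Cumulative: 86
Frame 8: OPEN (7+0=7). Cumulative: 93
Frame 9: OPEN (0+5=5). Cumulative: 98
Frame 10: OPEN. Sum of all frame-10 rolls (0+1) = 1. Cumulative: 99

Answer: 14 18 23 29 49 69 86 93 98 99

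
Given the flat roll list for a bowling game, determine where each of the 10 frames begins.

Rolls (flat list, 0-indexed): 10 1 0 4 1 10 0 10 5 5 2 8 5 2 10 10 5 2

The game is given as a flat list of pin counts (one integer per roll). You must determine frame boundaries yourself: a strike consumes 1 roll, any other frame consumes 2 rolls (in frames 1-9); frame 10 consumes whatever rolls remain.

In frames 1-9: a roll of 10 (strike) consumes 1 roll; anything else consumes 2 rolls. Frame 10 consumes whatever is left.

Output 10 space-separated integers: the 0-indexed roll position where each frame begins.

Frame 1 starts at roll index 0: roll=10 (strike), consumes 1 roll
Frame 2 starts at roll index 1: rolls=1,0 (sum=1), consumes 2 rolls
Frame 3 starts at roll index 3: rolls=4,1 (sum=5), consumes 2 rolls
Frame 4 starts at roll index 5: roll=10 (strike), consumes 1 roll
Frame 5 starts at roll index 6: rolls=0,10 (sum=10), consumes 2 rolls
Frame 6 starts at roll index 8: rolls=5,5 (sum=10), consumes 2 rolls
Frame 7 starts at roll index 10: rolls=2,8 (sum=10), consumes 2 rolls
Frame 8 starts at roll index 12: rolls=5,2 (sum=7), consumes 2 rolls
Frame 9 starts at roll index 14: roll=10 (strike), consumes 1 roll
Frame 10 starts at roll index 15: 3 remaining rolls

Answer: 0 1 3 5 6 8 10 12 14 15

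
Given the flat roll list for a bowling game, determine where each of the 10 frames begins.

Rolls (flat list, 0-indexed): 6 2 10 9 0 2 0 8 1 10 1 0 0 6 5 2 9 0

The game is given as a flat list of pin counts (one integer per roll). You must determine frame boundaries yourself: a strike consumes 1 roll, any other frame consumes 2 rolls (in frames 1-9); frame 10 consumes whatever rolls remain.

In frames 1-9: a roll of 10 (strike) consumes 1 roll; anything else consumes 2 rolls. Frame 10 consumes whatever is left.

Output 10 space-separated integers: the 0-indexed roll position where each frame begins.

Frame 1 starts at roll index 0: rolls=6,2 (sum=8), consumes 2 rolls
Frame 2 starts at roll index 2: roll=10 (strike), consumes 1 roll
Frame 3 starts at roll index 3: rolls=9,0 (sum=9), consumes 2 rolls
Frame 4 starts at roll index 5: rolls=2,0 (sum=2), consumes 2 rolls
Frame 5 starts at roll index 7: rolls=8,1 (sum=9), consumes 2 rolls
Frame 6 starts at roll index 9: roll=10 (strike), consumes 1 roll
Frame 7 starts at roll index 10: rolls=1,0 (sum=1), consumes 2 rolls
Frame 8 starts at roll index 12: rolls=0,6 (sum=6), consumes 2 rolls
Frame 9 starts at roll index 14: rolls=5,2 (sum=7), consumes 2 rolls
Frame 10 starts at roll index 16: 2 remaining rolls

Answer: 0 2 3 5 7 9 10 12 14 16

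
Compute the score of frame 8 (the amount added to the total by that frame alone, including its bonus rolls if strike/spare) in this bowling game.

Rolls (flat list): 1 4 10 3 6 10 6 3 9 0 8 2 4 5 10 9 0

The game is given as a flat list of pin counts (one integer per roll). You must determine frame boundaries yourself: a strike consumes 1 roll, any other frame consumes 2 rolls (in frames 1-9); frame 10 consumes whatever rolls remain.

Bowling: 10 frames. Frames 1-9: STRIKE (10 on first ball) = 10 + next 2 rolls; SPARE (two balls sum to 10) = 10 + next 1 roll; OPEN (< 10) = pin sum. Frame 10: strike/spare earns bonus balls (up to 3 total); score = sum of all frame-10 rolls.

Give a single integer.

Frame 1: OPEN (1+4=5). Cumulative: 5
Frame 2: STRIKE. 10 + next two rolls (3+6) = 19. Cumulative: 24
Frame 3: OPEN (3+6=9). Cumulative: 33
Frame 4: STRIKE. 10 + next two rolls (6+3) = 19. Cumulative: 52
Frame 5: OPEN (6+3=9). Cumulative: 61
Frame 6: OPEN (9+0=9). Cumulative: 70
Frame 7: SPARE (8+2=10). 10 + next roll (4) = 14. Cumulative: 84
Frame 8: OPEN (4+5=9). Cumulative: 93
Frame 9: STRIKE. 10 + next two rolls (9+0) = 19. Cumulative: 112
Frame 10: OPEN. Sum of all frame-10 rolls (9+0) = 9. Cumulative: 121

Answer: 9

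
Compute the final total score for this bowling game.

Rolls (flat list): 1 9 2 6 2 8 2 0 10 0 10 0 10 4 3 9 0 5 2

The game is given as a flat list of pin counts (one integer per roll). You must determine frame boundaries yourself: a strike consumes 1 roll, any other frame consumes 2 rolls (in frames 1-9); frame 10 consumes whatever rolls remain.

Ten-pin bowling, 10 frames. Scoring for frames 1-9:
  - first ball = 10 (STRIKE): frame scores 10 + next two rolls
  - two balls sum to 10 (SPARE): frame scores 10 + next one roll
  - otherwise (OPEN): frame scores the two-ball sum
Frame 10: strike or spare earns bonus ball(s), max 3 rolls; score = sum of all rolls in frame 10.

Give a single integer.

Answer: 101

Derivation:
Frame 1: SPARE (1+9=10). 10 + next roll (2) = 12. Cumulative: 12
Frame 2: OPEN (2+6=8). Cumulative: 20
Frame 3: SPARE (2+8=10). 10 + next roll (2) = 12. Cumulative: 32
Frame 4: OPEN (2+0=2). Cumulative: 34
Frame 5: STRIKE. 10 + next two rolls (0+10) = 20. Cumulative: 54
Frame 6: SPARE (0+10=10). 10 + next roll (0) = 10. Cumulative: 64
Frame 7: SPARE (0+10=10). 10 + next roll (4) = 14. Cumulative: 78
Frame 8: OPEN (4+3=7). Cumulative: 85
Frame 9: OPEN (9+0=9). Cumulative: 94
Frame 10: OPEN. Sum of all frame-10 rolls (5+2) = 7. Cumulative: 101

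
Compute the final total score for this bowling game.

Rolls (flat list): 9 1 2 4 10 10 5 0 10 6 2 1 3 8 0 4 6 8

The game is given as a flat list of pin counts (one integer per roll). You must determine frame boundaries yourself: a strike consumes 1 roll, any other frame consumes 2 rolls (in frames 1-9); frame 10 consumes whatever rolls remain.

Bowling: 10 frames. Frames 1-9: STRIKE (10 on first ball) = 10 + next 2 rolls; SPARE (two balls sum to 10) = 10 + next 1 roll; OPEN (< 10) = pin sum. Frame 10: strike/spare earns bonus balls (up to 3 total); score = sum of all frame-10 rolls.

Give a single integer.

Answer: 119

Derivation:
Frame 1: SPARE (9+1=10). 10 + next roll (2) = 12. Cumulative: 12
Frame 2: OPEN (2+4=6). Cumulative: 18
Frame 3: STRIKE. 10 + next two rolls (10+5) = 25. Cumulative: 43
Frame 4: STRIKE. 10 + next two rolls (5+0) = 15. Cumulative: 58
Frame 5: OPEN (5+0=5). Cumulative: 63
Frame 6: STRIKE. 10 + next two rolls (6+2) = 18. Cumulative: 81
Frame 7: OPEN (6+2=8). Cumulative: 89
Frame 8: OPEN (1+3=4). Cumulative: 93
Frame 9: OPEN (8+0=8). Cumulative: 101
Frame 10: SPARE. Sum of all frame-10 rolls (4+6+8) = 18. Cumulative: 119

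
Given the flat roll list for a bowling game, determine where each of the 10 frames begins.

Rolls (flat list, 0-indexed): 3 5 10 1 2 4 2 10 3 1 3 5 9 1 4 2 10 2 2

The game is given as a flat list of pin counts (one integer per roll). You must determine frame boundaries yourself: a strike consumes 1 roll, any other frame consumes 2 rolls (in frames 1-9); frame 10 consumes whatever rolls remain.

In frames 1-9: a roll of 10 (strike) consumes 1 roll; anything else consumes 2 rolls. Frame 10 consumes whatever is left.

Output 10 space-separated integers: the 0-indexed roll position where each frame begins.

Frame 1 starts at roll index 0: rolls=3,5 (sum=8), consumes 2 rolls
Frame 2 starts at roll index 2: roll=10 (strike), consumes 1 roll
Frame 3 starts at roll index 3: rolls=1,2 (sum=3), consumes 2 rolls
Frame 4 starts at roll index 5: rolls=4,2 (sum=6), consumes 2 rolls
Frame 5 starts at roll index 7: roll=10 (strike), consumes 1 roll
Frame 6 starts at roll index 8: rolls=3,1 (sum=4), consumes 2 rolls
Frame 7 starts at roll index 10: rolls=3,5 (sum=8), consumes 2 rolls
Frame 8 starts at roll index 12: rolls=9,1 (sum=10), consumes 2 rolls
Frame 9 starts at roll index 14: rolls=4,2 (sum=6), consumes 2 rolls
Frame 10 starts at roll index 16: 3 remaining rolls

Answer: 0 2 3 5 7 8 10 12 14 16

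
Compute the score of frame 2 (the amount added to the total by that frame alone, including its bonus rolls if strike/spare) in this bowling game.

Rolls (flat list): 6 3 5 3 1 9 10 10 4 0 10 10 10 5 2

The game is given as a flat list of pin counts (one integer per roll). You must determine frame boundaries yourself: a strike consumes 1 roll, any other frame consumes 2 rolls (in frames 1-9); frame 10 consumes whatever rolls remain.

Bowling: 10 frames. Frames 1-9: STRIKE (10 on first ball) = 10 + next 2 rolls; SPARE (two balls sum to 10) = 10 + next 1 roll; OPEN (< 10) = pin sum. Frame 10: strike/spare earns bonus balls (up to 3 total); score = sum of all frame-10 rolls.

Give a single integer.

Frame 1: OPEN (6+3=9). Cumulative: 9
Frame 2: OPEN (5+3=8). Cumulative: 17
Frame 3: SPARE (1+9=10). 10 + next roll (10) = 20. Cumulative: 37
Frame 4: STRIKE. 10 + next two rolls (10+4) = 24. Cumulative: 61

Answer: 8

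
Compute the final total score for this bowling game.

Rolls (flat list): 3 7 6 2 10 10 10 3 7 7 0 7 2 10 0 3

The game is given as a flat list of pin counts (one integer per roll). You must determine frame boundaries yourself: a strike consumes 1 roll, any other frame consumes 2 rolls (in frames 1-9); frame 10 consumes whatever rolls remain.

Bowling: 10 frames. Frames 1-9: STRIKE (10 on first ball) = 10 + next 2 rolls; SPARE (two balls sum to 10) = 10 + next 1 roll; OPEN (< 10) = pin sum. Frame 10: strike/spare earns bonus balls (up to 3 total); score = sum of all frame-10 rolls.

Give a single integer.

Frame 1: SPARE (3+7=10). 10 + next roll (6) = 16. Cumulative: 16
Frame 2: OPEN (6+2=8). Cumulative: 24
Frame 3: STRIKE. 10 + next two rolls (10+10) = 30. Cumulative: 54
Frame 4: STRIKE. 10 + next two rolls (10+3) = 23. Cumulative: 77
Frame 5: STRIKE. 10 + next two rolls (3+7) = 20. Cumulative: 97
Frame 6: SPARE (3+7=10). 10 + next roll (7) = 17. Cumulative: 114
Frame 7: OPEN (7+0=7). Cumulative: 121
Frame 8: OPEN (7+2=9). Cumulative: 130
Frame 9: STRIKE. 10 + next two rolls (0+3) = 13. Cumulative: 143
Frame 10: OPEN. Sum of all frame-10 rolls (0+3) = 3. Cumulative: 146

Answer: 146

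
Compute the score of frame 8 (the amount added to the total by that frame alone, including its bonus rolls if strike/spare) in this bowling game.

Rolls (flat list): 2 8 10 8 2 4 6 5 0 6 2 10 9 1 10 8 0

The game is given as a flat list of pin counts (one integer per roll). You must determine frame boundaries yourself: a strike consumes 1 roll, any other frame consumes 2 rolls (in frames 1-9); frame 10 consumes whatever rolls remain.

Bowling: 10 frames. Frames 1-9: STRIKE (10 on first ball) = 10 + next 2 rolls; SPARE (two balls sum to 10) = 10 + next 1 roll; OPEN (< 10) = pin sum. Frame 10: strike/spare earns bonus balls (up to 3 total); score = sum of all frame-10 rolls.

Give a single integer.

Answer: 20

Derivation:
Frame 1: SPARE (2+8=10). 10 + next roll (10) = 20. Cumulative: 20
Frame 2: STRIKE. 10 + next two rolls (8+2) = 20. Cumulative: 40
Frame 3: SPARE (8+2=10). 10 + next roll (4) = 14. Cumulative: 54
Frame 4: SPARE (4+6=10). 10 + next roll (5) = 15. Cumulative: 69
Frame 5: OPEN (5+0=5). Cumulative: 74
Frame 6: OPEN (6+2=8). Cumulative: 82
Frame 7: STRIKE. 10 + next two rolls (9+1) = 20. Cumulative: 102
Frame 8: SPARE (9+1=10). 10 + next roll (10) = 20. Cumulative: 122
Frame 9: STRIKE. 10 + next two rolls (8+0) = 18. Cumulative: 140
Frame 10: OPEN. Sum of all frame-10 rolls (8+0) = 8. Cumulative: 148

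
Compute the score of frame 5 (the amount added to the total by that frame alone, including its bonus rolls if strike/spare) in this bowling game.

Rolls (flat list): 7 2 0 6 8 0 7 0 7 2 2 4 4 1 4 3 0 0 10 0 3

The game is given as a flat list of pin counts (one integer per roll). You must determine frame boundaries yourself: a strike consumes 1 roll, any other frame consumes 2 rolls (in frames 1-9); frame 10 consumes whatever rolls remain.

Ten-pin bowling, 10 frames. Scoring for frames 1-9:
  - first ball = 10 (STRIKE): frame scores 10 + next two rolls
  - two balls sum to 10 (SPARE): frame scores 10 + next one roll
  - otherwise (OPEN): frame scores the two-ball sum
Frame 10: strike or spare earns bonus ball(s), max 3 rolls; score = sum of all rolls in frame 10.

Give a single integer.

Frame 1: OPEN (7+2=9). Cumulative: 9
Frame 2: OPEN (0+6=6). Cumulative: 15
Frame 3: OPEN (8+0=8). Cumulative: 23
Frame 4: OPEN (7+0=7). Cumulative: 30
Frame 5: OPEN (7+2=9). Cumulative: 39
Frame 6: OPEN (2+4=6). Cumulative: 45
Frame 7: OPEN (4+1=5). Cumulative: 50

Answer: 9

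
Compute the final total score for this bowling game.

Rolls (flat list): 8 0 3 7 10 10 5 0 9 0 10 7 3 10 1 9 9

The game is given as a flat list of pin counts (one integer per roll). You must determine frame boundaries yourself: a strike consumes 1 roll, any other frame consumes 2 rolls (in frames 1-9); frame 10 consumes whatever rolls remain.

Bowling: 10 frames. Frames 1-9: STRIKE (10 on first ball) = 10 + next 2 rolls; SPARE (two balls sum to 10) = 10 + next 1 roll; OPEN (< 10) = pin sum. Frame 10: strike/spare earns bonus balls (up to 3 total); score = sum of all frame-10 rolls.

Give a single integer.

Answer: 161

Derivation:
Frame 1: OPEN (8+0=8). Cumulative: 8
Frame 2: SPARE (3+7=10). 10 + next roll (10) = 20. Cumulative: 28
Frame 3: STRIKE. 10 + next two rolls (10+5) = 25. Cumulative: 53
Frame 4: STRIKE. 10 + next two rolls (5+0) = 15. Cumulative: 68
Frame 5: OPEN (5+0=5). Cumulative: 73
Frame 6: OPEN (9+0=9). Cumulative: 82
Frame 7: STRIKE. 10 + next two rolls (7+3) = 20. Cumulative: 102
Frame 8: SPARE (7+3=10). 10 + next roll (10) = 20. Cumulative: 122
Frame 9: STRIKE. 10 + next two rolls (1+9) = 20. Cumulative: 142
Frame 10: SPARE. Sum of all frame-10 rolls (1+9+9) = 19. Cumulative: 161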